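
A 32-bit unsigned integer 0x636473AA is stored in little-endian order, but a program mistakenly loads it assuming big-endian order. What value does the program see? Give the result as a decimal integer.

Stored little-endian, the bytes at ascending addresses are AA 73 64 63.
Read back as big-endian, the last byte is least significant, giving 0xAA736463.
0xAA736463 = 2859689059.

2859689059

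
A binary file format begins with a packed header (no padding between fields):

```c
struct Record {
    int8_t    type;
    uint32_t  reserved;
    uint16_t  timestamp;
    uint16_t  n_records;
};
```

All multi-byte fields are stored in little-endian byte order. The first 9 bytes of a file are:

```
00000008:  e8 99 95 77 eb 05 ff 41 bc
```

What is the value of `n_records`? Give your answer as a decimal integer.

48193

`n_records` follows `type` (1 B), `reserved` (4 B), `timestamp` (2 B), so it starts at offset 1 + 4 + 2 = 7 and occupies 2 bytes.
Bytes at offsets 7..8: 41 BC.
In little-endian order the low byte comes first in memory.
Reassemble most-significant byte first: BC 41 → 0xBC41.
0xBC41 = 48193.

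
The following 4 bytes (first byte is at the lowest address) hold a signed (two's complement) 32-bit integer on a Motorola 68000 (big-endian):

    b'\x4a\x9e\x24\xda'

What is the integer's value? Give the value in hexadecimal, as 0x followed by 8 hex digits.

In big-endian order the high byte comes first in memory.
The bytes are already most-significant first: 0x4A9E24DA.

0x4A9E24DA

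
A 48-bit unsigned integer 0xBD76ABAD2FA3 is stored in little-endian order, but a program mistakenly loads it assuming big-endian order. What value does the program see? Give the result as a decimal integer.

179425172485821

Stored little-endian, the bytes at ascending addresses are A3 2F AD AB 76 BD.
Read back as big-endian, the last byte is least significant, giving 0xA32FADAB76BD.
0xA32FADAB76BD = 179425172485821.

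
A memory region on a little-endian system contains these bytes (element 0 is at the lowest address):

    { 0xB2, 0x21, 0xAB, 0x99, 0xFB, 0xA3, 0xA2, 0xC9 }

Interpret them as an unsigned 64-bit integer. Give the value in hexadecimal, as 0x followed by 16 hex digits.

0xC9A2A3FB99AB21B2

In little-endian order the low byte comes first in memory.
Reassemble most-significant byte first: C9 A2 A3 FB 99 AB 21 B2 → 0xC9A2A3FB99AB21B2.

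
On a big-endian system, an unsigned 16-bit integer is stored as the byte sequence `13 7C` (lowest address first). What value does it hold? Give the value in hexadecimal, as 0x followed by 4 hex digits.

0x137C

Big-endian: lowest address holds the most-significant byte.
The bytes are already most-significant first: 0x137C.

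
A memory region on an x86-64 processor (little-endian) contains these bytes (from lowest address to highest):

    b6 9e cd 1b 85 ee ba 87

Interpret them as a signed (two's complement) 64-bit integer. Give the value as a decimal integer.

Little-endian: lowest address holds the least-significant byte.
Reassemble most-significant byte first: 87 BA EE 85 1B CD 9E B6 → 0x87BAEE851BCD9EB6.
Top bit is set, so as a signed 64-bit value this is 0x87BAEE851BCD9EB6 − 2^64 = -8666352277456576842.

-8666352277456576842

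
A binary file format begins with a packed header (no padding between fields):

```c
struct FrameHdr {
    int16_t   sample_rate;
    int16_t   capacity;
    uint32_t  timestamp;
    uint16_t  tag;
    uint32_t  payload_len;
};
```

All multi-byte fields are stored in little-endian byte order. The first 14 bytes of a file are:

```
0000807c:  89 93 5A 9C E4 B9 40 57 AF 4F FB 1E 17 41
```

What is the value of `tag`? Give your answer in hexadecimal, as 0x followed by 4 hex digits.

`tag` follows `sample_rate` (2 B), `capacity` (2 B), `timestamp` (4 B), so it starts at offset 2 + 2 + 4 = 8 and occupies 2 bytes.
Bytes at offsets 8..9: AF 4F.
Little-endian stores the least-significant byte at the lowest address.
Reassemble most-significant byte first: 4F AF → 0x4FAF.

0x4FAF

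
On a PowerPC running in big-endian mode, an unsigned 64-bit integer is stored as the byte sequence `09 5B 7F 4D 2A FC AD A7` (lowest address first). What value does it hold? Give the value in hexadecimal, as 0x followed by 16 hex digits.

0x095B7F4D2AFCADA7

Big-endian stores the most-significant byte at the lowest address.
The bytes are already most-significant first: 0x095B7F4D2AFCADA7.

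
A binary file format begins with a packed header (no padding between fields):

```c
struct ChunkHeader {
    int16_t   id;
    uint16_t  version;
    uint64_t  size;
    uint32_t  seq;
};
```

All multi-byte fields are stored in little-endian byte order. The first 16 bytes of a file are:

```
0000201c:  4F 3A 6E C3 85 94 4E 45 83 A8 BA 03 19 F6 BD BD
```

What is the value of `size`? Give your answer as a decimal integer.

268712409538925701

`size` follows `id` (2 B), `version` (2 B), so it starts at offset 2 + 2 = 4 and occupies 8 bytes.
Bytes at offsets 4..11: 85 94 4E 45 83 A8 BA 03.
Little-endian stores the least-significant byte at the lowest address.
Reassemble most-significant byte first: 03 BA A8 83 45 4E 94 85 → 0x03BAA883454E9485.
0x03BAA883454E9485 = 268712409538925701.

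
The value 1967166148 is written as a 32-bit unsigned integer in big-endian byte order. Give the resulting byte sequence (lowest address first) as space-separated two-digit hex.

1967166148 in hexadecimal, padded to 32 bits, is 0x754092C4.
Split into bytes (most-significant first): 75 40 92 C4.
Big-endian: lowest address holds the most-significant byte.
So the memory order matches the most-significant-first order: 75 40 92 C4.

75 40 92 C4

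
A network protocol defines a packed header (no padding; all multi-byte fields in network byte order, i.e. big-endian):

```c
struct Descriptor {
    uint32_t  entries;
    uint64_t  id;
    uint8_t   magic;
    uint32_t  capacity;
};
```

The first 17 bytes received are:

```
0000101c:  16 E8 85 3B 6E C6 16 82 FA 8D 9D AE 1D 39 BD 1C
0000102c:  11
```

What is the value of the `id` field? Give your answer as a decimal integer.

7982092141365927342

`id` follows `entries` (4 bytes), so it starts at byte offset 4 and occupies 8 bytes.
Bytes at offsets 4..11: 6E C6 16 82 FA 8D 9D AE.
Big-endian: lowest address holds the most-significant byte.
The bytes are already most-significant first: 0x6EC61682FA8D9DAE.
0x6EC61682FA8D9DAE = 7982092141365927342.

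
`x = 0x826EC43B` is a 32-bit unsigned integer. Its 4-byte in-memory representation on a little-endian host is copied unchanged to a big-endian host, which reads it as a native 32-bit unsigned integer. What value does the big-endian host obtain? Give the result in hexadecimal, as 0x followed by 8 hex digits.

Stored little-endian, the bytes at ascending addresses are 3B C4 6E 82.
Read back as big-endian, the last byte is least significant, giving 0x3BC46E82.

0x3BC46E82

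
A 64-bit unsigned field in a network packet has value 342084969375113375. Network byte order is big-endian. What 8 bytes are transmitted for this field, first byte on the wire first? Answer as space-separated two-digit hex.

04 BF 54 77 9A 9A A0 9F

342084969375113375 in hexadecimal, padded to 64 bits, is 0x04BF54779A9AA09F.
Split into bytes (most-significant first): 04 BF 54 77 9A 9A A0 9F.
In big-endian order the high byte comes first in memory.
So the memory order matches the most-significant-first order: 04 BF 54 77 9A 9A A0 9F.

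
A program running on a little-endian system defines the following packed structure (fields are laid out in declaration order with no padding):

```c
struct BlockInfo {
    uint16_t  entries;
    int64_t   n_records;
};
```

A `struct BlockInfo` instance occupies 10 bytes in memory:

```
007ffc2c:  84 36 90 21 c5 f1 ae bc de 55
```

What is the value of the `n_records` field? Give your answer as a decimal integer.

6187590397620199824

`n_records` follows `entries` (2 bytes), so it starts at byte offset 2 and occupies 8 bytes.
Bytes at offsets 2..9: 90 21 C5 F1 AE BC DE 55.
In little-endian order the low byte comes first in memory.
Reassemble most-significant byte first: 55 DE BC AE F1 C5 21 90 → 0x55DEBCAEF1C52190.
0x55DEBCAEF1C52190 = 6187590397620199824.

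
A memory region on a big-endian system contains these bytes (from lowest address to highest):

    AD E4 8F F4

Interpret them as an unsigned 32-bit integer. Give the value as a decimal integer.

Big-endian: lowest address holds the most-significant byte.
The bytes are already most-significant first: 0xADE48FF4.
0xADE48FF4 = 2917437428.

2917437428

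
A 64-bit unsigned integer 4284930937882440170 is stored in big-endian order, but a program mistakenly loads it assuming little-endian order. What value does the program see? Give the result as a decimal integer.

16893442316090570555

4284930937882440170 in 64-bit hexadecimal is 0x3B7721FC479071EA.
Stored big-endian, the bytes at ascending addresses are 3B 77 21 FC 47 90 71 EA.
Read back as little-endian, the first byte is least significant, giving 0xEA719047FC21773B.
0xEA719047FC21773B = 16893442316090570555.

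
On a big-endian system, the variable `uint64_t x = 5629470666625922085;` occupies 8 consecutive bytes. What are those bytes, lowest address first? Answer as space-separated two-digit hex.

5629470666625922085 in hexadecimal, padded to 64 bits, is 0x4E1FE5BEBDB83425.
Split into bytes (most-significant first): 4E 1F E5 BE BD B8 34 25.
Big-endian stores the most-significant byte at the lowest address.
So the memory order matches the most-significant-first order: 4E 1F E5 BE BD B8 34 25.

4E 1F E5 BE BD B8 34 25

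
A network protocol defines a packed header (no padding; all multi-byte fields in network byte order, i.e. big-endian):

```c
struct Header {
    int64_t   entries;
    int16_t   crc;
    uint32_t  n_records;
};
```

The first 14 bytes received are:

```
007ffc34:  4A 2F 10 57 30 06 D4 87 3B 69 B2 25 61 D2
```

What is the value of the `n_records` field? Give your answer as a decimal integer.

2988794322

`n_records` follows `entries` (8 B), `crc` (2 B), so it starts at offset 8 + 2 = 10 and occupies 4 bytes.
Bytes at offsets 10..13: B2 25 61 D2.
Big-endian: lowest address holds the most-significant byte.
The bytes are already most-significant first: 0xB22561D2.
0xB22561D2 = 2988794322.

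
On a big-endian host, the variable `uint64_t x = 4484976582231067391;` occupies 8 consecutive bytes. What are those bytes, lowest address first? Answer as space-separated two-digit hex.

3E 3D D6 70 69 D4 0A FF

4484976582231067391 in hexadecimal, padded to 64 bits, is 0x3E3DD67069D40AFF.
Split into bytes (most-significant first): 3E 3D D6 70 69 D4 0A FF.
Big-endian: lowest address holds the most-significant byte.
So the memory order matches the most-significant-first order: 3E 3D D6 70 69 D4 0A FF.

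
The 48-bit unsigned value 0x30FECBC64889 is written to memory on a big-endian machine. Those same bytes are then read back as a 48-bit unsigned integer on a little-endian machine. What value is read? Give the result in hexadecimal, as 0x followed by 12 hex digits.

Stored big-endian, the bytes at ascending addresses are 30 FE CB C6 48 89.
Read back as little-endian, the first byte is least significant, giving 0x8948C6CBFE30.

0x8948C6CBFE30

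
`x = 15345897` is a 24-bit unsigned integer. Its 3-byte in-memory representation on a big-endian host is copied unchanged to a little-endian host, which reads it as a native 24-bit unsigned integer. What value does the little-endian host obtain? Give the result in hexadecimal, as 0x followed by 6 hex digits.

15345897 in 24-bit hexadecimal is 0xEA28E9.
Stored big-endian, the bytes at ascending addresses are EA 28 E9.
Read back as little-endian, the first byte is least significant, giving 0xE928EA.

0xE928EA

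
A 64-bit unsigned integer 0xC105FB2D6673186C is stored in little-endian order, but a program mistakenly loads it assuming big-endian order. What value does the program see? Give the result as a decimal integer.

Stored little-endian, the bytes at ascending addresses are 6C 18 73 66 2D FB 05 C1.
Read back as big-endian, the last byte is least significant, giving 0x6C1873662DFB05C1.
0x6C1873662DFB05C1 = 7789102438232556993.

7789102438232556993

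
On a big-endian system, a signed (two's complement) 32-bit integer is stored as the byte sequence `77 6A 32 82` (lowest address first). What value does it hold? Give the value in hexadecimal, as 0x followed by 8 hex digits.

Big-endian stores the most-significant byte at the lowest address.
The bytes are already most-significant first: 0x776A3282.

0x776A3282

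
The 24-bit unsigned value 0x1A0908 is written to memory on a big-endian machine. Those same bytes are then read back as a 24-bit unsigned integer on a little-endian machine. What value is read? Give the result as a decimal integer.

Stored big-endian, the bytes at ascending addresses are 1A 09 08.
Read back as little-endian, the first byte is least significant, giving 0x08091A.
0x08091A = 526618.

526618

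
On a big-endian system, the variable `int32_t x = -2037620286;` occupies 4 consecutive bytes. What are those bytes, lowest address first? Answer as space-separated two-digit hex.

86 8C 61 C2

Two's complement of -2037620286 in 32 bits: 2037620286 = 0x79739E3E; invert → 0x868C61C1; add 1 → 0x868C61C2.
Split into bytes (most-significant first): 86 8C 61 C2.
In big-endian order the high byte comes first in memory.
So the memory order matches the most-significant-first order: 86 8C 61 C2.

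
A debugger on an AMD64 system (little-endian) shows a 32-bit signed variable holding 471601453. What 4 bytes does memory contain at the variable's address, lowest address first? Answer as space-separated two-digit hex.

2D 11 1C 1C

471601453 in hexadecimal, padded to 32 bits, is 0x1C1C112D.
Split into bytes (most-significant first): 1C 1C 11 2D.
In little-endian order the low byte comes first in memory.
So at ascending addresses the bytes are 2D 11 1C 1C.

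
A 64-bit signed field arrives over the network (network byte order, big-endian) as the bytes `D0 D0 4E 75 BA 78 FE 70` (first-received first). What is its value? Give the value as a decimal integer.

Big-endian: lowest address holds the most-significant byte.
The bytes are already most-significant first: 0xD0D04E75BA78FE70.
Top bit is set, so as a signed 64-bit value this is 0xD0D04E75BA78FE70 − 2^64 = -3400131451118092688.

-3400131451118092688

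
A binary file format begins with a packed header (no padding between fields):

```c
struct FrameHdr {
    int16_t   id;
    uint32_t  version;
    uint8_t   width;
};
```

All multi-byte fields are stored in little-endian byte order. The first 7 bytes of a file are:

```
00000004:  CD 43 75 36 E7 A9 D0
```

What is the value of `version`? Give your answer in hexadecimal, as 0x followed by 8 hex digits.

0xA9E73675

`version` follows `id` (2 bytes), so it starts at byte offset 2 and occupies 4 bytes.
Bytes at offsets 2..5: 75 36 E7 A9.
In little-endian order the low byte comes first in memory.
Reassemble most-significant byte first: A9 E7 36 75 → 0xA9E73675.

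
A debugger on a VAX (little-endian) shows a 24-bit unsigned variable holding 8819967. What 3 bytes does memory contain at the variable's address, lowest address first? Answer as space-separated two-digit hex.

FF 94 86

8819967 in hexadecimal, padded to 24 bits, is 0x8694FF.
Split into bytes (most-significant first): 86 94 FF.
Little-endian stores the least-significant byte at the lowest address.
So at ascending addresses the bytes are FF 94 86.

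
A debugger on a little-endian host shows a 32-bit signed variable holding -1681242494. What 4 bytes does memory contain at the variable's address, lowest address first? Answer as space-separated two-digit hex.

Two's complement of -1681242494 in 32 bits: 1681242494 = 0x6435B97E; invert → 0x9BCA4681; add 1 → 0x9BCA4682.
Split into bytes (most-significant first): 9B CA 46 82.
Little-endian: lowest address holds the least-significant byte.
So at ascending addresses the bytes are 82 46 CA 9B.

82 46 CA 9B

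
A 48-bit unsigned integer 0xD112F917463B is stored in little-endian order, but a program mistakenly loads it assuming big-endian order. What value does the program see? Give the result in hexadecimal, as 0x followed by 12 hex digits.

Stored little-endian, the bytes at ascending addresses are 3B 46 17 F9 12 D1.
Read back as big-endian, the last byte is least significant, giving 0x3B4617F912D1.

0x3B4617F912D1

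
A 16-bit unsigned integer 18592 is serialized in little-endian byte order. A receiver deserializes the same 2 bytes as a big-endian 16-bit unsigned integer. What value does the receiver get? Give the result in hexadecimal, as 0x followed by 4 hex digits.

0xA048

18592 in 16-bit hexadecimal is 0x48A0.
Stored little-endian, the bytes at ascending addresses are A0 48.
Read back as big-endian, the last byte is least significant, giving 0xA048.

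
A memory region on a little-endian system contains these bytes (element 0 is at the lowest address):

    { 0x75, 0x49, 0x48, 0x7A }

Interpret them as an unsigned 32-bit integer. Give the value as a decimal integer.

Little-endian: lowest address holds the least-significant byte.
Reassemble most-significant byte first: 7A 48 49 75 → 0x7A484975.
0x7A484975 = 2051557749.

2051557749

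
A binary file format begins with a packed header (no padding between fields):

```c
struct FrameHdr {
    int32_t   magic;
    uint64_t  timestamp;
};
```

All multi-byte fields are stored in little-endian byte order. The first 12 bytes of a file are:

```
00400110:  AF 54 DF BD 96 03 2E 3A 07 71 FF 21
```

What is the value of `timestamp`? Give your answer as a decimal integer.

`timestamp` follows `magic` (4 bytes), so it starts at byte offset 4 and occupies 8 bytes.
Bytes at offsets 4..11: 96 03 2E 3A 07 71 FF 21.
Little-endian: lowest address holds the least-significant byte.
Reassemble most-significant byte first: 21 FF 71 07 3A 2E 03 96 → 0x21FF71073A2E0396.
0x21FF71073A2E0396 = 2449800998167643030.

2449800998167643030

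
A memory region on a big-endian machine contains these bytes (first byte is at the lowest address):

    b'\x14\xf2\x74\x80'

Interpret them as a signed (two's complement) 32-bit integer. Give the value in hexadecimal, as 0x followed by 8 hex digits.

Big-endian stores the most-significant byte at the lowest address.
The bytes are already most-significant first: 0x14F27480.

0x14F27480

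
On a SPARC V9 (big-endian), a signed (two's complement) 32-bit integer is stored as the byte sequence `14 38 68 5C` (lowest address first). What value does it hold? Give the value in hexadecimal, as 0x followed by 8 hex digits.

0x1438685C

In big-endian order the high byte comes first in memory.
The bytes are already most-significant first: 0x1438685C.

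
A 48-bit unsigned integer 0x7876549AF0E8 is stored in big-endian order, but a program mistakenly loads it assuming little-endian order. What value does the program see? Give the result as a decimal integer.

Stored big-endian, the bytes at ascending addresses are 78 76 54 9A F0 E8.
Read back as little-endian, the first byte is least significant, giving 0xE8F09A547678.
0xE8F09A547678 = 256120079021688.

256120079021688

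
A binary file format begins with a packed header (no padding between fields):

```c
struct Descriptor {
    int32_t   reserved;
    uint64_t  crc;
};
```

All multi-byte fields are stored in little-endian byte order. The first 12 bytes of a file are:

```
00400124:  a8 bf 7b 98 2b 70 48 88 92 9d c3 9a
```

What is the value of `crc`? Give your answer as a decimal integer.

11151930354976714795

`crc` follows `reserved` (4 bytes), so it starts at byte offset 4 and occupies 8 bytes.
Bytes at offsets 4..11: 2B 70 48 88 92 9D C3 9A.
Little-endian: lowest address holds the least-significant byte.
Reassemble most-significant byte first: 9A C3 9D 92 88 48 70 2B → 0x9AC39D928848702B.
0x9AC39D928848702B = 11151930354976714795.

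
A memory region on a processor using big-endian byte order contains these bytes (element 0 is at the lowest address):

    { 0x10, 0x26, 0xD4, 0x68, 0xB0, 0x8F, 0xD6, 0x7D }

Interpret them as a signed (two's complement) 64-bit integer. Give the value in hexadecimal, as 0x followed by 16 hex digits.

In big-endian order the high byte comes first in memory.
The bytes are already most-significant first: 0x1026D468B08FD67D.

0x1026D468B08FD67D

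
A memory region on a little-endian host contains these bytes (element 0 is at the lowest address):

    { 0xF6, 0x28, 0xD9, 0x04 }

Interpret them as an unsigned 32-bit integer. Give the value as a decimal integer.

81340662

In little-endian order the low byte comes first in memory.
Reassemble most-significant byte first: 04 D9 28 F6 → 0x04D928F6.
0x04D928F6 = 81340662.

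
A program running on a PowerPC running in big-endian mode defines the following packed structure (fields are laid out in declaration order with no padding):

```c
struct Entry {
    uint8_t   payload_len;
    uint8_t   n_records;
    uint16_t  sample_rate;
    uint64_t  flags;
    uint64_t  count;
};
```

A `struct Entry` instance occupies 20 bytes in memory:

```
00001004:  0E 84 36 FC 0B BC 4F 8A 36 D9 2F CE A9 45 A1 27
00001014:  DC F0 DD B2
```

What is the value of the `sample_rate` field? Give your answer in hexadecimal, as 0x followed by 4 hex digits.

`sample_rate` follows `payload_len` (1 B), `n_records` (1 B), so it starts at offset 1 + 1 = 2 and occupies 2 bytes.
Bytes at offsets 2..3: 36 FC.
Big-endian stores the most-significant byte at the lowest address.
The bytes are already most-significant first: 0x36FC.

0x36FC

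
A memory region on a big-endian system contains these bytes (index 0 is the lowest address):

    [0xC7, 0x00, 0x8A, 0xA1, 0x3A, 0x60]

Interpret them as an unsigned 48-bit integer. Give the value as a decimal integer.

Big-endian stores the most-significant byte at the lowest address.
The bytes are already most-significant first: 0xC7008AA13A60.
0xC7008AA13A60 = 218805139749472.

218805139749472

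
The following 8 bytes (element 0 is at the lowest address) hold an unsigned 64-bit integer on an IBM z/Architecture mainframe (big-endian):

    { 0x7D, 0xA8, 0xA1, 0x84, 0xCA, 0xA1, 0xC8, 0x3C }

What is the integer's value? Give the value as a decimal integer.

9054664642535737404

In big-endian order the high byte comes first in memory.
The bytes are already most-significant first: 0x7DA8A184CAA1C83C.
0x7DA8A184CAA1C83C = 9054664642535737404.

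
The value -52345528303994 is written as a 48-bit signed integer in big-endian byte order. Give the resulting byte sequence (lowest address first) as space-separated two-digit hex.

Two's complement of -52345528303994 in 48 bits: 52345528303994 = 0x2F9BA49EC17A; invert → 0xD0645B613E85; add 1 → 0xD0645B613E86.
Split into bytes (most-significant first): D0 64 5B 61 3E 86.
Big-endian stores the most-significant byte at the lowest address.
So the memory order matches the most-significant-first order: D0 64 5B 61 3E 86.

D0 64 5B 61 3E 86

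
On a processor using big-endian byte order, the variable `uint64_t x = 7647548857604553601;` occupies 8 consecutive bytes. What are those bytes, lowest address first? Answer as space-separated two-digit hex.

7647548857604553601 in hexadecimal, padded to 64 bits, is 0x6A218D2AE3F6BB81.
Split into bytes (most-significant first): 6A 21 8D 2A E3 F6 BB 81.
Big-endian stores the most-significant byte at the lowest address.
So the memory order matches the most-significant-first order: 6A 21 8D 2A E3 F6 BB 81.

6A 21 8D 2A E3 F6 BB 81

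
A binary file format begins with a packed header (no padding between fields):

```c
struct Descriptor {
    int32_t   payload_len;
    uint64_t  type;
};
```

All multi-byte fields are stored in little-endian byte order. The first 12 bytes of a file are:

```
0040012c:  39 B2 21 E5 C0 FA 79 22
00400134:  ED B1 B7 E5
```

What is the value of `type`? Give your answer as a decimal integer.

16552894587467332288

`type` follows `payload_len` (4 bytes), so it starts at byte offset 4 and occupies 8 bytes.
Bytes at offsets 4..11: C0 FA 79 22 ED B1 B7 E5.
In little-endian order the low byte comes first in memory.
Reassemble most-significant byte first: E5 B7 B1 ED 22 79 FA C0 → 0xE5B7B1ED2279FAC0.
0xE5B7B1ED2279FAC0 = 16552894587467332288.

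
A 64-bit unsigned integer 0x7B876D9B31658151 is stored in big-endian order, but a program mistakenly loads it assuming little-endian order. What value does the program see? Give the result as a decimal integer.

5873086652803286907

Stored big-endian, the bytes at ascending addresses are 7B 87 6D 9B 31 65 81 51.
Read back as little-endian, the first byte is least significant, giving 0x518165319B6D877B.
0x518165319B6D877B = 5873086652803286907.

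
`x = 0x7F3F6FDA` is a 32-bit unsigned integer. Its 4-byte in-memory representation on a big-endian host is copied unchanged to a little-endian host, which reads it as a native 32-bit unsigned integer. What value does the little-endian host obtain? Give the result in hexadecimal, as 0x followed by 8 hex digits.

0xDA6F3F7F

Stored big-endian, the bytes at ascending addresses are 7F 3F 6F DA.
Read back as little-endian, the first byte is least significant, giving 0xDA6F3F7F.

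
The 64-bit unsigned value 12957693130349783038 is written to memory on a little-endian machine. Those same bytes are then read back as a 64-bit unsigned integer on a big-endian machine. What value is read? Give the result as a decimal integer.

12957693130349783038 in 64-bit hexadecimal is 0xB3D2F93FCF04A7FE.
Stored little-endian, the bytes at ascending addresses are FE A7 04 CF 3F F9 D2 B3.
Read back as big-endian, the last byte is least significant, giving 0xFEA704CF3FF9D2B3.
0xFEA704CF3FF9D2B3 = 18349640494922453683.

18349640494922453683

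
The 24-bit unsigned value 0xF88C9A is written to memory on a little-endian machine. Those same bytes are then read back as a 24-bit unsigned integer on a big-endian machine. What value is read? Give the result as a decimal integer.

10128632

Stored little-endian, the bytes at ascending addresses are 9A 8C F8.
Read back as big-endian, the last byte is least significant, giving 0x9A8CF8.
0x9A8CF8 = 10128632.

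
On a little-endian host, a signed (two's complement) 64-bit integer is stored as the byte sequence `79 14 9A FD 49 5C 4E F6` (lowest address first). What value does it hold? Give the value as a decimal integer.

Little-endian: lowest address holds the least-significant byte.
Reassemble most-significant byte first: F6 4E 5C 49 FD 9A 14 79 → 0xF64E5C49FD9A1479.
Top bit is set, so as a signed 64-bit value this is 0xF64E5C49FD9A1479 − 2^64 = -698519419338746759.

-698519419338746759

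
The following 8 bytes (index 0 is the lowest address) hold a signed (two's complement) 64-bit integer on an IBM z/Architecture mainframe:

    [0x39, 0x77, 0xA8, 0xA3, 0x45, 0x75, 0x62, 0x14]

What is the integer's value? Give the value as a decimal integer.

4140963801588916756

Big-endian stores the most-significant byte at the lowest address.
The bytes are already most-significant first: 0x3977A8A345756214.
0x3977A8A345756214 = 4140963801588916756.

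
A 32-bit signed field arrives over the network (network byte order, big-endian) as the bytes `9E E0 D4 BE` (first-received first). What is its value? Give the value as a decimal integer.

Big-endian stores the most-significant byte at the lowest address.
The bytes are already most-significant first: 0x9EE0D4BE.
Top bit is set, so as a signed 32-bit value this is 0x9EE0D4BE − 2^32 = -1629432642.

-1629432642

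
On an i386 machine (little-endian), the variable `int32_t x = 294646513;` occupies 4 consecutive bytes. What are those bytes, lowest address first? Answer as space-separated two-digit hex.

294646513 in hexadecimal, padded to 32 bits, is 0x118FF2F1.
Split into bytes (most-significant first): 11 8F F2 F1.
Little-endian: lowest address holds the least-significant byte.
So at ascending addresses the bytes are F1 F2 8F 11.

F1 F2 8F 11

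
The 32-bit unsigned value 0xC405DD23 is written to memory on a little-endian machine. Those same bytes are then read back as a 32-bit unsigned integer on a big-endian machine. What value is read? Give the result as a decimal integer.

Stored little-endian, the bytes at ascending addresses are 23 DD 05 C4.
Read back as big-endian, the last byte is least significant, giving 0x23DD05C4.
0x23DD05C4 = 601687492.

601687492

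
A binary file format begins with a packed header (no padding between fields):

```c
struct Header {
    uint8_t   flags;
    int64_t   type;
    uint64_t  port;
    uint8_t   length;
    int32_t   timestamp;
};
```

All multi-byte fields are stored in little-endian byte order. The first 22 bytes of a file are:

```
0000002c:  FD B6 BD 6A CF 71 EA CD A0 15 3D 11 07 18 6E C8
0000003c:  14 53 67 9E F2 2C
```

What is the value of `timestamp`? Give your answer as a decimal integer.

754097767

`timestamp` follows `flags` (1 B), `type` (8 B), `port` (8 B), `length` (1 B), so it starts at offset 1 + 8 + 8 + 1 = 18 and occupies 4 bytes.
Bytes at offsets 18..21: 67 9E F2 2C.
Little-endian: lowest address holds the least-significant byte.
Reassemble most-significant byte first: 2C F2 9E 67 → 0x2CF29E67.
0x2CF29E67 = 754097767.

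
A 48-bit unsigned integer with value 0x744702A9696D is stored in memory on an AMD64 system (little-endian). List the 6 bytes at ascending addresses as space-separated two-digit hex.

Split into bytes (most-significant first): 74 47 02 A9 69 6D.
Little-endian: lowest address holds the least-significant byte.
So at ascending addresses the bytes are 6D 69 A9 02 47 74.

6D 69 A9 02 47 74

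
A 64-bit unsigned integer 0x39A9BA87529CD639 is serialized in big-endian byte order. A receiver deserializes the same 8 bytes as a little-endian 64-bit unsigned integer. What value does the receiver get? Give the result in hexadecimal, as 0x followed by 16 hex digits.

Stored big-endian, the bytes at ascending addresses are 39 A9 BA 87 52 9C D6 39.
Read back as little-endian, the first byte is least significant, giving 0x39D69C5287BAA939.

0x39D69C5287BAA939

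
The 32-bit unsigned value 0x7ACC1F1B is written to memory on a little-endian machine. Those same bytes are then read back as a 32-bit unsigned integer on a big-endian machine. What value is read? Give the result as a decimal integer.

455068794

Stored little-endian, the bytes at ascending addresses are 1B 1F CC 7A.
Read back as big-endian, the last byte is least significant, giving 0x1B1FCC7A.
0x1B1FCC7A = 455068794.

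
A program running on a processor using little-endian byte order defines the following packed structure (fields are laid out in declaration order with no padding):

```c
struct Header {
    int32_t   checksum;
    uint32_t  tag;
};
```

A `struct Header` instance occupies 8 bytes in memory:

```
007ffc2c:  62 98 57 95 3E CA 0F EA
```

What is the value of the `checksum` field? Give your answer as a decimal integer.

`checksum` is the first field, at byte offset 0, occupying 4 bytes.
Bytes at offsets 0..3: 62 98 57 95.
Little-endian stores the least-significant byte at the lowest address.
Reassemble most-significant byte first: 95 57 98 62 → 0x95579862.
Top bit is set, so as a signed 32-bit value this is 0x95579862 − 2^32 = -1789421470.

-1789421470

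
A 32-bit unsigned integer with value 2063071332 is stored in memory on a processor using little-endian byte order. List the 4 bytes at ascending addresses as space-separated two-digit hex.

2063071332 in hexadecimal, padded to 32 bits, is 0x7AF7F864.
Split into bytes (most-significant first): 7A F7 F8 64.
In little-endian order the low byte comes first in memory.
So at ascending addresses the bytes are 64 F8 F7 7A.

64 F8 F7 7A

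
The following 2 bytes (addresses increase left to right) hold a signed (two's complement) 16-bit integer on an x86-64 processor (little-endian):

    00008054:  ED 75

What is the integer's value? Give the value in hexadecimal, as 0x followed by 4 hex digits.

In little-endian order the low byte comes first in memory.
Reassemble most-significant byte first: 75 ED → 0x75ED.

0x75ED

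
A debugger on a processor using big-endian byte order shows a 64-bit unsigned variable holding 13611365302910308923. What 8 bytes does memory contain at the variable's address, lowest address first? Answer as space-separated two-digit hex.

BC E5 48 A0 7C 0B D2 3B

13611365302910308923 in hexadecimal, padded to 64 bits, is 0xBCE548A07C0BD23B.
Split into bytes (most-significant first): BC E5 48 A0 7C 0B D2 3B.
In big-endian order the high byte comes first in memory.
So the memory order matches the most-significant-first order: BC E5 48 A0 7C 0B D2 3B.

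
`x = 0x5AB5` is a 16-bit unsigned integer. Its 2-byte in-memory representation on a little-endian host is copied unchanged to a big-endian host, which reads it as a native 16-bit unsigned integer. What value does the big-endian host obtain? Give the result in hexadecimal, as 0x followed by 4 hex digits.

Stored little-endian, the bytes at ascending addresses are B5 5A.
Read back as big-endian, the last byte is least significant, giving 0xB55A.

0xB55A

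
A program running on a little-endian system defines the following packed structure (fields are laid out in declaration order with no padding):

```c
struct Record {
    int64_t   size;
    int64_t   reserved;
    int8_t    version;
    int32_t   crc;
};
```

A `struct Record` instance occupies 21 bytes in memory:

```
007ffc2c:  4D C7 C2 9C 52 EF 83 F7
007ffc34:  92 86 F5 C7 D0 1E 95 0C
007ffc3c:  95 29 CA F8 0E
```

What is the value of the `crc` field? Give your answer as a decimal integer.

251185705

`crc` follows `size` (8 B), `reserved` (8 B), `version` (1 B), so it starts at offset 8 + 8 + 1 = 17 and occupies 4 bytes.
Bytes at offsets 17..20: 29 CA F8 0E.
Little-endian stores the least-significant byte at the lowest address.
Reassemble most-significant byte first: 0E F8 CA 29 → 0x0EF8CA29.
0x0EF8CA29 = 251185705.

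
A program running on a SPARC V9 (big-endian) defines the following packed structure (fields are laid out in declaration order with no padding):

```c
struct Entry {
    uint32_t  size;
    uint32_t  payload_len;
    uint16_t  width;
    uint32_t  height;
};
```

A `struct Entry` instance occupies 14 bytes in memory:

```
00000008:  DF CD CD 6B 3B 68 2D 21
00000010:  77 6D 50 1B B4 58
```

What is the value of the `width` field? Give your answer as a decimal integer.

30573

`width` follows `size` (4 B), `payload_len` (4 B), so it starts at offset 4 + 4 = 8 and occupies 2 bytes.
Bytes at offsets 8..9: 77 6D.
In big-endian order the high byte comes first in memory.
The bytes are already most-significant first: 0x776D.
0x776D = 30573.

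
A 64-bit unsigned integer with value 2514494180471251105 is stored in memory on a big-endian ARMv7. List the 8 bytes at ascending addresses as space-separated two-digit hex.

22 E5 47 22 80 C6 A0 A1

2514494180471251105 in hexadecimal, padded to 64 bits, is 0x22E5472280C6A0A1.
Split into bytes (most-significant first): 22 E5 47 22 80 C6 A0 A1.
In big-endian order the high byte comes first in memory.
So the memory order matches the most-significant-first order: 22 E5 47 22 80 C6 A0 A1.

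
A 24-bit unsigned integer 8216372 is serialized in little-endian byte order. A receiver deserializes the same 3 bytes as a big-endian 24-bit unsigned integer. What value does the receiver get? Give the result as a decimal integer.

8216372 in 24-bit hexadecimal is 0x7D5F34.
Stored little-endian, the bytes at ascending addresses are 34 5F 7D.
Read back as big-endian, the last byte is least significant, giving 0x345F7D.
0x345F7D = 3432317.

3432317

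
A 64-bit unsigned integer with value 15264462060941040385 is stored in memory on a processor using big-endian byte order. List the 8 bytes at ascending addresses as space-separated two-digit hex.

15264462060941040385 in hexadecimal, padded to 64 bits, is 0xD3D6435EADD15B01.
Split into bytes (most-significant first): D3 D6 43 5E AD D1 5B 01.
In big-endian order the high byte comes first in memory.
So the memory order matches the most-significant-first order: D3 D6 43 5E AD D1 5B 01.

D3 D6 43 5E AD D1 5B 01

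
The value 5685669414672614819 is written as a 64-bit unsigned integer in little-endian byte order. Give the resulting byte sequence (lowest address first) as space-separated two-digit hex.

A3 45 DD 6B 35 8E E7 4E

5685669414672614819 in hexadecimal, padded to 64 bits, is 0x4EE78E356BDD45A3.
Split into bytes (most-significant first): 4E E7 8E 35 6B DD 45 A3.
Little-endian: lowest address holds the least-significant byte.
So at ascending addresses the bytes are A3 45 DD 6B 35 8E E7 4E.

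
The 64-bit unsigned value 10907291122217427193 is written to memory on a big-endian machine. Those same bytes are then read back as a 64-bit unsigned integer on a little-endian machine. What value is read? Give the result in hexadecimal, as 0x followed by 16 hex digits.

10907291122217427193 in 64-bit hexadecimal is 0x975E7B7C818AA0F9.
Stored big-endian, the bytes at ascending addresses are 97 5E 7B 7C 81 8A A0 F9.
Read back as little-endian, the first byte is least significant, giving 0xF9A08A817C7B5E97.

0xF9A08A817C7B5E97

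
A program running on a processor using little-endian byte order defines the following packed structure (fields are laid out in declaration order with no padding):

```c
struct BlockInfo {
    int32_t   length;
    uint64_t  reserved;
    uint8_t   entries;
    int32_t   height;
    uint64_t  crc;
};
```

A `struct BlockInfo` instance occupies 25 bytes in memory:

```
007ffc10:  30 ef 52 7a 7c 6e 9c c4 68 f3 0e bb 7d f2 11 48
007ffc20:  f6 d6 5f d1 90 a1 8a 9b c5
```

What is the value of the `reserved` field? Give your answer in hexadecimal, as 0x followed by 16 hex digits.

`reserved` follows `length` (4 bytes), so it starts at byte offset 4 and occupies 8 bytes.
Bytes at offsets 4..11: 7C 6E 9C C4 68 F3 0E BB.
Little-endian stores the least-significant byte at the lowest address.
Reassemble most-significant byte first: BB 0E F3 68 C4 9C 6E 7C → 0xBB0EF368C49C6E7C.

0xBB0EF368C49C6E7C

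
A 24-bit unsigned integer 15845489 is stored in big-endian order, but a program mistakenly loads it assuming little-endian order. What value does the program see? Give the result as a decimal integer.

7457009

15845489 in 24-bit hexadecimal is 0xF1C871.
Stored big-endian, the bytes at ascending addresses are F1 C8 71.
Read back as little-endian, the first byte is least significant, giving 0x71C8F1.
0x71C8F1 = 7457009.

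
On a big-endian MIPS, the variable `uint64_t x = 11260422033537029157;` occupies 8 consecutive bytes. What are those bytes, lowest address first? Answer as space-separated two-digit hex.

11260422033537029157 in hexadecimal, padded to 64 bits, is 0x9C450E2DE1F4D425.
Split into bytes (most-significant first): 9C 45 0E 2D E1 F4 D4 25.
Big-endian: lowest address holds the most-significant byte.
So the memory order matches the most-significant-first order: 9C 45 0E 2D E1 F4 D4 25.

9C 45 0E 2D E1 F4 D4 25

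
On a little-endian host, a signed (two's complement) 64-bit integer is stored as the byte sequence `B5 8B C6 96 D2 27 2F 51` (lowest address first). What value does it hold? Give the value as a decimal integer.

5849938226403773365

Little-endian: lowest address holds the least-significant byte.
Reassemble most-significant byte first: 51 2F 27 D2 96 C6 8B B5 → 0x512F27D296C68BB5.
0x512F27D296C68BB5 = 5849938226403773365.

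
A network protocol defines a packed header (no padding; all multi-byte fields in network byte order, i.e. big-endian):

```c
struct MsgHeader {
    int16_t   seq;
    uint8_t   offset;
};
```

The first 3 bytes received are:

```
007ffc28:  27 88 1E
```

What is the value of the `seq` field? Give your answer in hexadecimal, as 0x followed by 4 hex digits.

`seq` is the first field, at byte offset 0, occupying 2 bytes.
Bytes at offsets 0..1: 27 88.
Big-endian: lowest address holds the most-significant byte.
The bytes are already most-significant first: 0x2788.

0x2788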